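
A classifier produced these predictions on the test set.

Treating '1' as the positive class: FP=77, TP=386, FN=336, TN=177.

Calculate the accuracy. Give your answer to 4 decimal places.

0.5768

Accuracy = (TP+TN)/N = (386+177)/976 = 0.5768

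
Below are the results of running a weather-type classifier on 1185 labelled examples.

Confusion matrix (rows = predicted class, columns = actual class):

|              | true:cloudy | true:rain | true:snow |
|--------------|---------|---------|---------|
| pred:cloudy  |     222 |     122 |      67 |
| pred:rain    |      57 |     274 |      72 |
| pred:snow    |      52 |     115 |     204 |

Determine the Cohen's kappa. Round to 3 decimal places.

Observed agreement pₒ = trace/N = 700/1185 = 0.5907
Expected agreement pₑ = Σ (rowᵢ·colᵢ)/N² = (331·411 + 511·403 + 343·371)/1185² = 0.3342
κ = (pₒ − pₑ)/(1 − pₑ) = (0.5907 − 0.3342)/(1 − 0.3342) = 0.385

0.385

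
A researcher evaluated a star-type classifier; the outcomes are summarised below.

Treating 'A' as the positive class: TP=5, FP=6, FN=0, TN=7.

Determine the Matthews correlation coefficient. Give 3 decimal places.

MCC = (TP·TN − FP·FN) / √((TP+FP)(TP+FN)(TN+FP)(TN+FN))
Numerator = 5·7 − 6·0 = 35
Denominator = √(11·5·13·7) = √5005 = 70.7460
MCC = 35 / 70.7460 = 0.495

0.495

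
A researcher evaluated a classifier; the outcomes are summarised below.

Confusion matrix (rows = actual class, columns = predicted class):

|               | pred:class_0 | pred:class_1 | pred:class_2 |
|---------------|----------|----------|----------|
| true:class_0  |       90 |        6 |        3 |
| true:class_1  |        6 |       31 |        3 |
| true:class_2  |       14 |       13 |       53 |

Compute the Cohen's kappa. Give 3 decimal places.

0.675

Observed agreement pₒ = trace/N = 174/219 = 0.7945
Expected agreement pₑ = Σ (rowᵢ·colᵢ)/N² = (99·110 + 40·50 + 80·59)/219² = 0.3672
κ = (pₒ − pₑ)/(1 − pₑ) = (0.7945 − 0.3672)/(1 − 0.3672) = 0.675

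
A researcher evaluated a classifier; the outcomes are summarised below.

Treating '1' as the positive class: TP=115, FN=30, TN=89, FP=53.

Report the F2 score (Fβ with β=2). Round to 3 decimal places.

0.769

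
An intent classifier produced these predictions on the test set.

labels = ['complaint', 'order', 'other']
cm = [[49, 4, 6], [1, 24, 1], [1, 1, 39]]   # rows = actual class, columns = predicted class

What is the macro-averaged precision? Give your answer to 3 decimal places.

0.879

Per-class precision (TP/(TP+FP)):
  complaint: TP=49, FP=1+1=2 → 49/51 = 0.9608
  order: TP=24, FP=4+1=5 → 24/29 = 0.8276
  other: TP=39, FP=6+1=7 → 39/46 = 0.8478
Macro-precision = mean = (0.9608 + 0.8276 + 0.8478) / 3 = 0.879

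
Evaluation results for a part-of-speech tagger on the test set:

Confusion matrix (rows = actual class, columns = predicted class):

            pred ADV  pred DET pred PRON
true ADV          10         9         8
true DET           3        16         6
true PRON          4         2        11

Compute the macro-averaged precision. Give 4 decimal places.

0.5403

Per-class precision (TP/(TP+FP)):
  ADV: TP=10, FP=3+4=7 → 10/17 = 0.58824
  DET: TP=16, FP=9+2=11 → 16/27 = 0.59259
  PRON: TP=11, FP=8+6=14 → 11/25 = 0.44000
Macro-precision = mean = (0.58824 + 0.59259 + 0.44000) / 3 = 0.5403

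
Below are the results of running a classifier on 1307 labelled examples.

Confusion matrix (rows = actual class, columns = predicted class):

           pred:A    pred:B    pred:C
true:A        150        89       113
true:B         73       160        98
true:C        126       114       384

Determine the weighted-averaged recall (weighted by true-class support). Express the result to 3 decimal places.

0.531

Per-class recall (TP/(TP+FN)):
  A: TP=150, FN=89+113=202 → 150/352 = 0.4261
  B: TP=160, FN=73+98=171 → 160/331 = 0.4834
  C: TP=384, FN=126+114=240 → 384/624 = 0.6154
Weighted-recall = Σ (supportᵢ/N)·recallᵢ with N=1307: (352/1307)·0.4261 + (331/1307)·0.4834 + (624/1307)·0.6154 = 0.531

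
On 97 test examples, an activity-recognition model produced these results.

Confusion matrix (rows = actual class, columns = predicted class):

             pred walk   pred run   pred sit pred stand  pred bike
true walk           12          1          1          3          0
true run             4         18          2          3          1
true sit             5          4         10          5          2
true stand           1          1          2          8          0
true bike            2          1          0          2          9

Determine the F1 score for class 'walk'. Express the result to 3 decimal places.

0.585

Take TP from the diagonal, FP from the rest of the 'walk' prediction marginal, FN from the rest of the 'walk' actual marginal.
F1 score = 2·TP/(2·TP+FP+FN).
walk: TP=12, FP=4+5+1+2=12, FN=1+1+3+0=5 → 24/41 = 0.5854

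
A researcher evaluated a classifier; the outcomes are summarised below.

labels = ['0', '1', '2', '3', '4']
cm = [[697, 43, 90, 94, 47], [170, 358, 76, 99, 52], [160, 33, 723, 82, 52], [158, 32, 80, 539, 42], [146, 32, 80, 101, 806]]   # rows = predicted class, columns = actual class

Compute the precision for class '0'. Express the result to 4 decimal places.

precision = TP/(TP+FP).
0: TP=697, FP=43+90+94+47=274 → 697/971 = 0.71782

0.7178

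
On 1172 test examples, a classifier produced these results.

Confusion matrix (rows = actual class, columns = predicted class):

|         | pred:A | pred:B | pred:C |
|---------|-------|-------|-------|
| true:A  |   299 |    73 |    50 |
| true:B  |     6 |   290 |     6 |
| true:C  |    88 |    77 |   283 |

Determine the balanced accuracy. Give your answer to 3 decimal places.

Balanced accuracy = mean of per-class recall.
  A: recall = 299/422 = 0.7085
  B: recall = 290/302 = 0.9603
  C: recall = 283/448 = 0.6317
Mean = (0.7085 + 0.9603 + 0.6317) / 3 = 0.767

0.767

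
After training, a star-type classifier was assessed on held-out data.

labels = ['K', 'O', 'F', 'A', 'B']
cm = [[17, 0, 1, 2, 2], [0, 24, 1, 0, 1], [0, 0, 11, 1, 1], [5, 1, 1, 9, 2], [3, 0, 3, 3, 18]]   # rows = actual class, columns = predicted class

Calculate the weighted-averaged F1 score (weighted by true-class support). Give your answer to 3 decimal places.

Per-class F1 score (2·TP/(2·TP+FP+FN)):
  K: TP=17, FP=0+0+5+3=8, FN=0+1+2+2=5 → 34/47 = 0.7234
  O: TP=24, FP=0+0+1+0=1, FN=0+1+0+1=2 → 48/51 = 0.9412
  F: TP=11, FP=1+1+1+3=6, FN=0+0+1+1=2 → 22/30 = 0.7333
  A: TP=9, FP=2+0+1+3=6, FN=5+1+1+2=9 → 18/33 = 0.5455
  B: TP=18, FP=2+1+1+2=6, FN=3+0+3+3=9 → 36/51 = 0.7059
Weighted-F1 score = Σ (supportᵢ/N)·F1 scoreᵢ with N=106: (22/106)·0.7234 + (26/106)·0.9412 + (13/106)·0.7333 + (18/106)·0.5455 + (27/106)·0.7059 = 0.743

0.743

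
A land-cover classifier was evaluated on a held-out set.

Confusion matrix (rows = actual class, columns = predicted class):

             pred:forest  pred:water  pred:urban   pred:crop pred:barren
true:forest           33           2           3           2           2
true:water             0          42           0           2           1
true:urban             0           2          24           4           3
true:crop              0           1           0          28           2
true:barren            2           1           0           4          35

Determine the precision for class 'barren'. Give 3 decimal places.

Take TP from the diagonal, FP from the rest of the 'barren' prediction marginal, FN from the rest of the 'barren' actual marginal.
precision = TP/(TP+FP).
barren: TP=35, FP=2+1+3+2=8 → 35/43 = 0.8140

0.814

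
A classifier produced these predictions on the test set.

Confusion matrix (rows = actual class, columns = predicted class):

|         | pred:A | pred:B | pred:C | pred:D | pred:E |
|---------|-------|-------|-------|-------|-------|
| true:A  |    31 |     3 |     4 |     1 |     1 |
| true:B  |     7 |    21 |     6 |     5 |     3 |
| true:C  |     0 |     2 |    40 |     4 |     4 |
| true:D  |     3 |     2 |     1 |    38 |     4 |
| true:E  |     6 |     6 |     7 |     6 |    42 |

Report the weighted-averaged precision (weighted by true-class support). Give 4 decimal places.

0.6992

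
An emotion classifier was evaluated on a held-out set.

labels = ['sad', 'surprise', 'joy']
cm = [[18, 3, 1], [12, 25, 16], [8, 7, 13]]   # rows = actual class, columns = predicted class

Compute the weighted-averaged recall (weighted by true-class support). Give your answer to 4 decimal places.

0.5437

Per-class recall (TP/(TP+FN)):
  sad: TP=18, FN=3+1=4 → 18/22 = 0.81818
  surprise: TP=25, FN=12+16=28 → 25/53 = 0.47170
  joy: TP=13, FN=8+7=15 → 13/28 = 0.46429
Weighted-recall = Σ (supportᵢ/N)·recallᵢ with N=103: (22/103)·0.81818 + (53/103)·0.47170 + (28/103)·0.46429 = 0.5437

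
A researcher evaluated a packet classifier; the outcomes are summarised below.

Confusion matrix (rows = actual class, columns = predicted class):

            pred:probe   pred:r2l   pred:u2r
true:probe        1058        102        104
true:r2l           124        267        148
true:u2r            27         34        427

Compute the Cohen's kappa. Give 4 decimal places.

Observed agreement pₒ = trace/N = 1752/2291 = 0.76473
Expected agreement pₑ = Σ (rowᵢ·colᵢ)/N² = (1264·1209 + 539·403 + 488·679)/2291² = 0.39567
κ = (pₒ − pₑ)/(1 − pₑ) = (0.76473 − 0.39567)/(1 − 0.39567) = 0.6107

0.6107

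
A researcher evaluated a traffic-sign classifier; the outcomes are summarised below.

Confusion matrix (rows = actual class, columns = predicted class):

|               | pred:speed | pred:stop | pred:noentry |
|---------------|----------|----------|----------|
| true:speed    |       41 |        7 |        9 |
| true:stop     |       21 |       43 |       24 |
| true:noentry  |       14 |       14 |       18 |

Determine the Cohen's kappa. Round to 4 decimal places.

Observed agreement pₒ = trace/N = 102/191 = 0.53403
Expected agreement pₑ = Σ (rowᵢ·colᵢ)/N² = (57·76 + 88·64 + 46·51)/191² = 0.33744
κ = (pₒ − pₑ)/(1 − pₑ) = (0.53403 − 0.33744)/(1 − 0.33744) = 0.2967

0.2967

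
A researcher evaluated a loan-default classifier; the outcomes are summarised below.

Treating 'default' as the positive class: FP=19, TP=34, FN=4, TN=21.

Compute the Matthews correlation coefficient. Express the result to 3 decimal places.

0.450

MCC = (TP·TN − FP·FN) / √((TP+FP)(TP+FN)(TN+FP)(TN+FN))
Numerator = 34·21 − 19·4 = 638
Denominator = √(53·38·40·25) = √2014000 = 1419.1547
MCC = 638 / 1419.1547 = 0.450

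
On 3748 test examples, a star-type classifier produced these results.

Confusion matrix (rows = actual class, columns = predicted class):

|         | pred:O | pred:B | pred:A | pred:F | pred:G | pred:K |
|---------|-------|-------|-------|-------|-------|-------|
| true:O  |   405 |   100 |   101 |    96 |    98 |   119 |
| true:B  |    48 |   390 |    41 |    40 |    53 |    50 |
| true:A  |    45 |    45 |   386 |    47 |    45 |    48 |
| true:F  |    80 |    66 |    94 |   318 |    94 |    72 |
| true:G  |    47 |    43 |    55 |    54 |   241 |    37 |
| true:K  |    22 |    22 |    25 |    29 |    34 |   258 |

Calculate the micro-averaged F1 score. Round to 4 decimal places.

0.5331

Micro-averaging pools counts across classes: ΣTP=1998, ΣFP=1750, ΣFN=1750.
Micro-F1 score = 2·TP/(2·TP+FP+FN) on pooled counts = 0.5331 (equals overall accuracy in single-label multiclass).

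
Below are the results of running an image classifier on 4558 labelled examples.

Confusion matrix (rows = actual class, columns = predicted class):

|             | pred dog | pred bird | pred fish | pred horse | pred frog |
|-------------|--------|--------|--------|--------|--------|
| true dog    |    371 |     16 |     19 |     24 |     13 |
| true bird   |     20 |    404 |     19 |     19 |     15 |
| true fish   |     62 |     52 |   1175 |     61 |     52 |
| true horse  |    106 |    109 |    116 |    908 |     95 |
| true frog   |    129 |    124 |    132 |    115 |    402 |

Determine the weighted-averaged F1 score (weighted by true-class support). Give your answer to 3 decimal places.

0.711

Per-class F1 score (2·TP/(2·TP+FP+FN)):
  dog: TP=371, FP=20+62+106+129=317, FN=16+19+24+13=72 → 742/1131 = 0.6561
  bird: TP=404, FP=16+52+109+124=301, FN=20+19+19+15=73 → 808/1182 = 0.6836
  fish: TP=1175, FP=19+19+116+132=286, FN=62+52+61+52=227 → 2350/2863 = 0.8208
  horse: TP=908, FP=24+19+61+115=219, FN=106+109+116+95=426 → 1816/2461 = 0.7379
  frog: TP=402, FP=13+15+52+95=175, FN=129+124+132+115=500 → 804/1479 = 0.5436
Weighted-F1 score = Σ (supportᵢ/N)·F1 scoreᵢ with N=4558: (443/4558)·0.6561 + (477/4558)·0.6836 + (1402/4558)·0.8208 + (1334/4558)·0.7379 + (902/4558)·0.5436 = 0.711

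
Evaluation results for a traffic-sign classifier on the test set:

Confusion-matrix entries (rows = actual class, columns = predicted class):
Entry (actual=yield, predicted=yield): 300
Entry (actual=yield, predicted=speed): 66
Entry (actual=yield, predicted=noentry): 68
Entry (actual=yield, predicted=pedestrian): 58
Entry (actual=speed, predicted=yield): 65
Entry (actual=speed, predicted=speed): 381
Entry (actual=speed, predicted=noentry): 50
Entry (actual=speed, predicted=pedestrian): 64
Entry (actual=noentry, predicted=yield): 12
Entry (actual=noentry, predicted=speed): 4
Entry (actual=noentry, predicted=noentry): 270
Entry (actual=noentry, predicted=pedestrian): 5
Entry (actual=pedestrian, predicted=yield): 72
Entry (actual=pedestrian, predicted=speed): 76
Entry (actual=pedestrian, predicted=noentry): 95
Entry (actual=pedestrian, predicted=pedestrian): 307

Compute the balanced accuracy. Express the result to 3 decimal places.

Balanced accuracy = mean of per-class recall.
  yield: recall = 300/492 = 0.6098
  speed: recall = 381/560 = 0.6804
  noentry: recall = 270/291 = 0.9278
  pedestrian: recall = 307/550 = 0.5582
Mean = (0.6098 + 0.6804 + 0.9278 + 0.5582) / 4 = 0.694

0.694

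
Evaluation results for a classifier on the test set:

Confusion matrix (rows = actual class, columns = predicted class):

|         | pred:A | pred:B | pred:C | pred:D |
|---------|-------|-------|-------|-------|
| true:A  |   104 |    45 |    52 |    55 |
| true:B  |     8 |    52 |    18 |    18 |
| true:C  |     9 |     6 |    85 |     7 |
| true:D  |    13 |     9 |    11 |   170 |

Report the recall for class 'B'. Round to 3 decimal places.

Treat 'B' as positive and all other classes as negative.
recall = TP/(TP+FN).
B: TP=52, FN=8+18+18=44 → 52/96 = 0.5417

0.542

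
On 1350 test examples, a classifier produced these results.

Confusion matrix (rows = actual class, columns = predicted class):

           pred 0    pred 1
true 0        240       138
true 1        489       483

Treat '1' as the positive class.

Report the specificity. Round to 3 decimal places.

0.635

Specificity = TN/(TN+FP) = 240/(240+138) = 0.635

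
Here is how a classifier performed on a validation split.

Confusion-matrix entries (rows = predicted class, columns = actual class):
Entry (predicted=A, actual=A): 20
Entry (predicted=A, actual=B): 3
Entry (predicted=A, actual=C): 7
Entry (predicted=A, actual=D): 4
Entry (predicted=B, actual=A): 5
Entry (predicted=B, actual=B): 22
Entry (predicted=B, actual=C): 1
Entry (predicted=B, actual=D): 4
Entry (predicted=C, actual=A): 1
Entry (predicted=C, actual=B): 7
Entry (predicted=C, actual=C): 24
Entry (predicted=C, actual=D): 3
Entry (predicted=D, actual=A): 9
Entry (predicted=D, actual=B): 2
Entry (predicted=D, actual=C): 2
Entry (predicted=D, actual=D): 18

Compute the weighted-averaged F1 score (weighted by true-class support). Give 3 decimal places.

0.636

Per-class F1 score (2·TP/(2·TP+FP+FN)):
  A: TP=20, FP=3+7+4=14, FN=5+1+9=15 → 40/69 = 0.5797
  B: TP=22, FP=5+1+4=10, FN=3+7+2=12 → 44/66 = 0.6667
  C: TP=24, FP=1+7+3=11, FN=7+1+2=10 → 48/69 = 0.6957
  D: TP=18, FP=9+2+2=13, FN=4+4+3=11 → 36/60 = 0.6000
Weighted-F1 score = Σ (supportᵢ/N)·F1 scoreᵢ with N=132: (35/132)·0.5797 + (34/132)·0.6667 + (34/132)·0.6957 + (29/132)·0.6000 = 0.636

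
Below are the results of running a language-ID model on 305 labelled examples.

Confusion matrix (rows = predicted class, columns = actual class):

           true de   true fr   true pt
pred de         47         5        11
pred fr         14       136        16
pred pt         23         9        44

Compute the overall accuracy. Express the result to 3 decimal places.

0.744

Accuracy = trace / total = (47+136+44=227) / 305 = 227/305 = 0.744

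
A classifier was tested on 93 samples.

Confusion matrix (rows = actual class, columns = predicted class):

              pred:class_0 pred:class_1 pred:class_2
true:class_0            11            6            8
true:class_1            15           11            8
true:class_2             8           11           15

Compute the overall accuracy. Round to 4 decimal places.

Accuracy = trace / total = (11+11+15=37) / 93 = 37/93 = 0.3978

0.3978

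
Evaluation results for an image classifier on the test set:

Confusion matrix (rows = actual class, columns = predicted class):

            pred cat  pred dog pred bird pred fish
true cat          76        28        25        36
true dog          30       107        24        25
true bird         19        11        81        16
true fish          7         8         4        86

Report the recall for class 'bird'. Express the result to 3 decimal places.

0.638

One-vs-rest for 'bird': TP = diagonal; FP = other classes predicted 'bird'; FN = 'bird' predicted as other.
recall = TP/(TP+FN).
bird: TP=81, FN=19+11+16=46 → 81/127 = 0.6378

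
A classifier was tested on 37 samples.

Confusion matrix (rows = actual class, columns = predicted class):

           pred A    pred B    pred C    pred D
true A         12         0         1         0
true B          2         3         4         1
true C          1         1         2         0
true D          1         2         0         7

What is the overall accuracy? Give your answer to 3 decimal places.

Accuracy = trace / total = (12+3+2+7=24) / 37 = 24/37 = 0.649

0.649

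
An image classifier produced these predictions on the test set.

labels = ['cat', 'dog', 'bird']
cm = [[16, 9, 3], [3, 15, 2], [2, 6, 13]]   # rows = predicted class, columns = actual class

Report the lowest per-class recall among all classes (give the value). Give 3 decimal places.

Per-class recall (TP/(TP+FN)):
  cat: TP=16, FN=3+2=5 → 16/21 = 0.7619
  dog: TP=15, FN=9+6=15 → 15/30 = 0.5000
  bird: TP=13, FN=3+2=5 → 13/18 = 0.7222
Lowest is class 'dog' with recall = 0.500.

0.500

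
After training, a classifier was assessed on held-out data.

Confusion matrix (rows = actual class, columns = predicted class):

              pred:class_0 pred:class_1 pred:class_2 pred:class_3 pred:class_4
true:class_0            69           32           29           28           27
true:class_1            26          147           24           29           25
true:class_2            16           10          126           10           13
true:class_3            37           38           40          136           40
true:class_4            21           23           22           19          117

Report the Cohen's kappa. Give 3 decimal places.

Observed agreement pₒ = trace/N = 595/1104 = 0.5389
Expected agreement pₑ = Σ (rowᵢ·colᵢ)/N² = (185·169 + 251·250 + 175·241 + 291·222 + 202·222)/1104² = 0.2015
κ = (pₒ − pₑ)/(1 − pₑ) = (0.5389 − 0.2015)/(1 − 0.2015) = 0.423

0.423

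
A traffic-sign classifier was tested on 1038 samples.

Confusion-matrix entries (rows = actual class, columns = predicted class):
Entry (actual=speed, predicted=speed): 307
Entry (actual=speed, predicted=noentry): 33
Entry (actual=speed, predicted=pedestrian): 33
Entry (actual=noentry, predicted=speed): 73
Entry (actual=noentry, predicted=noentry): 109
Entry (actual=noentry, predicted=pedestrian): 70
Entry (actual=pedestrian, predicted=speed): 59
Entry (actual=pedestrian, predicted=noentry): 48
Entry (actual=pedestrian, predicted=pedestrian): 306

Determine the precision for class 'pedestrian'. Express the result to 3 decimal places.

One-vs-rest for 'pedestrian': TP = diagonal; FP = other classes predicted 'pedestrian'; FN = 'pedestrian' predicted as other.
precision = TP/(TP+FP).
pedestrian: TP=306, FP=33+70=103 → 306/409 = 0.7482

0.748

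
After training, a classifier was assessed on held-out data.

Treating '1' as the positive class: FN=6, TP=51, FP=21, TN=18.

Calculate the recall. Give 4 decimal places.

0.8947

Recall = TP/(TP+FN) = 51/(51+6) = 51/57 = 0.8947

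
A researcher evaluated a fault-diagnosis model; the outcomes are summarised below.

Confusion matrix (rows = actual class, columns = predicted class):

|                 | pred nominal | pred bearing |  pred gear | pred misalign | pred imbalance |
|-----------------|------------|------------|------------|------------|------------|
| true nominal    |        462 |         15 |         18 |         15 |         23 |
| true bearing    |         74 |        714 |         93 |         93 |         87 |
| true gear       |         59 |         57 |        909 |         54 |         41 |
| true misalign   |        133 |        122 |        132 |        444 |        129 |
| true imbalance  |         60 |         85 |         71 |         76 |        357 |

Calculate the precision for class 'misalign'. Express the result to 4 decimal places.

One-vs-rest for 'misalign': TP = diagonal; FP = other classes predicted 'misalign'; FN = 'misalign' predicted as other.
precision = TP/(TP+FP).
misalign: TP=444, FP=15+93+54+76=238 → 444/682 = 0.65103

0.6510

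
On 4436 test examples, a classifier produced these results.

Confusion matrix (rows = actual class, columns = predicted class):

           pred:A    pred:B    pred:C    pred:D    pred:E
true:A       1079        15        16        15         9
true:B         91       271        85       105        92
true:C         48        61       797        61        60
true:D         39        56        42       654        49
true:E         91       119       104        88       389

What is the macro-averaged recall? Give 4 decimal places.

0.6837

Per-class recall (TP/(TP+FN)):
  A: TP=1079, FN=15+16+15+9=55 → 1079/1134 = 0.95150
  B: TP=271, FN=91+85+105+92=373 → 271/644 = 0.42081
  C: TP=797, FN=48+61+61+60=230 → 797/1027 = 0.77605
  D: TP=654, FN=39+56+42+49=186 → 654/840 = 0.77857
  E: TP=389, FN=91+119+104+88=402 → 389/791 = 0.49178
Macro-recall = mean = (0.95150 + 0.42081 + 0.77605 + 0.77857 + 0.49178) / 5 = 0.6837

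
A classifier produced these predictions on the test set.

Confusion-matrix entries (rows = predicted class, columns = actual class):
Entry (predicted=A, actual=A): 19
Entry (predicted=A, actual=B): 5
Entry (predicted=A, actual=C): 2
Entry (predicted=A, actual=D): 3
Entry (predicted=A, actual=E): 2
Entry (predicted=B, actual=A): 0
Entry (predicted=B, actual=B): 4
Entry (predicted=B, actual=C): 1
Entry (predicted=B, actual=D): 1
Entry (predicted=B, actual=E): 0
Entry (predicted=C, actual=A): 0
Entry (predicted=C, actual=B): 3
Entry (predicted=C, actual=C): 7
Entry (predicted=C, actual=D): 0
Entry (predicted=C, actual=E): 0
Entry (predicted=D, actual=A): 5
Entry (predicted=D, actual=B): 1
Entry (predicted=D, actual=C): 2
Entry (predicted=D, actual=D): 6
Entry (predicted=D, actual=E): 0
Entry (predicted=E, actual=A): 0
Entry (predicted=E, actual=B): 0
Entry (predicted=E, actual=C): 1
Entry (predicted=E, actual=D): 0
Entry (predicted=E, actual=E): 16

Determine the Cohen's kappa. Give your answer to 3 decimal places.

Observed agreement pₒ = trace/N = 52/78 = 0.6667
Expected agreement pₑ = Σ (rowᵢ·colᵢ)/N² = (24·31 + 13·6 + 13·10 + 10·14 + 18·17)/78² = 0.2298
κ = (pₒ − pₑ)/(1 − pₑ) = (0.6667 − 0.2298)/(1 − 0.2298) = 0.567

0.567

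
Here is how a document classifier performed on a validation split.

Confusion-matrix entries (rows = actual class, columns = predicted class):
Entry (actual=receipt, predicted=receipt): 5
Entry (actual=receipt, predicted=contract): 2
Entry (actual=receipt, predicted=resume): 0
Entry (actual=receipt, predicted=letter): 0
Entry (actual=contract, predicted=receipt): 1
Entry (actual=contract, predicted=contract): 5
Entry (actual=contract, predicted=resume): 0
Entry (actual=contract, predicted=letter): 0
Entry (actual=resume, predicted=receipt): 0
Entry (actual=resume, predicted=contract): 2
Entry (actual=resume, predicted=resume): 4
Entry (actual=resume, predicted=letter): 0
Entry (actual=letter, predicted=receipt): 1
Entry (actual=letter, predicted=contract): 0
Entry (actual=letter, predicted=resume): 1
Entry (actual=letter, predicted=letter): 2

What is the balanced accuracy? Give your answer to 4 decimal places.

Balanced accuracy = mean of per-class recall.
  receipt: recall = 5/7 = 0.71429
  contract: recall = 5/6 = 0.83333
  resume: recall = 4/6 = 0.66667
  letter: recall = 2/4 = 0.50000
Mean = (0.71429 + 0.83333 + 0.66667 + 0.50000) / 4 = 0.6786

0.6786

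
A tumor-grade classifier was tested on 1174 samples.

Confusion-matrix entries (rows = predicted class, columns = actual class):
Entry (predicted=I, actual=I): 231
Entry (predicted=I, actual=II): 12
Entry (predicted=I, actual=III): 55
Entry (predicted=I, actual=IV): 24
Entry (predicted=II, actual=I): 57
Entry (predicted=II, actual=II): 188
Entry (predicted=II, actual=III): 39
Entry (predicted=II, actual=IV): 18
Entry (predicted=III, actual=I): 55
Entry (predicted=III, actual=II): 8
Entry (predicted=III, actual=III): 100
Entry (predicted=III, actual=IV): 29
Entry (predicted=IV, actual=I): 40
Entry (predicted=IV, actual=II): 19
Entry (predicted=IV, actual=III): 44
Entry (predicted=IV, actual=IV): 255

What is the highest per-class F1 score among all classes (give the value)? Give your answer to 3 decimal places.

0.746

Per-class F1 score (2·TP/(2·TP+FP+FN)):
  I: TP=231, FP=12+55+24=91, FN=57+55+40=152 → 462/705 = 0.6553
  II: TP=188, FP=57+39+18=114, FN=12+8+19=39 → 376/529 = 0.7108
  III: TP=100, FP=55+8+29=92, FN=55+39+44=138 → 200/430 = 0.4651
  IV: TP=255, FP=40+19+44=103, FN=24+18+29=71 → 510/684 = 0.7456
Highest is class 'IV' with F1 score = 0.746.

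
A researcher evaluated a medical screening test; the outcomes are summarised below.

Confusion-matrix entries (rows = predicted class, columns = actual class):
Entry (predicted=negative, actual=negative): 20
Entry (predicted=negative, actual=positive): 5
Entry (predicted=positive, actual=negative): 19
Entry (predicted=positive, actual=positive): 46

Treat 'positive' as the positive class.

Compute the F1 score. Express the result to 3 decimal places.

Precision = TP/(TP+FP) = 46/65 = 0.7077
Recall = TP/(TP+FN) = 46/51 = 0.9020
F1 = 2·TP/(2·TP+FP+FN) = 92/116 = 0.793

0.793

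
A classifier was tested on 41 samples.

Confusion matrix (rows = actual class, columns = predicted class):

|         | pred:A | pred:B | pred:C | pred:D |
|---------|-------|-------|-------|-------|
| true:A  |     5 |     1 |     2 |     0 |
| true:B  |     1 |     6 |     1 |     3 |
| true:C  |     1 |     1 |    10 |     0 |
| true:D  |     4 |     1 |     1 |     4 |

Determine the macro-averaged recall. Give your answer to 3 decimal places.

0.601

Per-class recall (TP/(TP+FN)):
  A: TP=5, FN=1+2+0=3 → 5/8 = 0.6250
  B: TP=6, FN=1+1+3=5 → 6/11 = 0.5455
  C: TP=10, FN=1+1+0=2 → 10/12 = 0.8333
  D: TP=4, FN=4+1+1=6 → 4/10 = 0.4000
Macro-recall = mean = (0.6250 + 0.5455 + 0.8333 + 0.4000) / 4 = 0.601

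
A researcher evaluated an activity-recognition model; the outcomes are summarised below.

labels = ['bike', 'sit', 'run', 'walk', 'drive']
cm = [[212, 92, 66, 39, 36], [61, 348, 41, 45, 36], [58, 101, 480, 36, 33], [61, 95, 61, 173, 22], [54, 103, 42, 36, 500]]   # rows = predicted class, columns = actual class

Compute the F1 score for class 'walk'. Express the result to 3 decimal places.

0.467

Take TP from the diagonal, FP from the rest of the 'walk' prediction marginal, FN from the rest of the 'walk' actual marginal.
F1 score = 2·TP/(2·TP+FP+FN).
walk: TP=173, FP=61+95+61+22=239, FN=39+45+36+36=156 → 346/741 = 0.4669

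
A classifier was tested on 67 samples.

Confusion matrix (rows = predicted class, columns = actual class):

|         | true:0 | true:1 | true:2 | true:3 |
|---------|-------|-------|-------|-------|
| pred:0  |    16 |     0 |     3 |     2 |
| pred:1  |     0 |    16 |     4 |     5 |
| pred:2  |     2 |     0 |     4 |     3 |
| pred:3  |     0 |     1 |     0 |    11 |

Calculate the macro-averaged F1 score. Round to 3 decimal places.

Per-class F1 score (2·TP/(2·TP+FP+FN)):
  0: TP=16, FP=0+3+2=5, FN=0+2+0=2 → 32/39 = 0.8205
  1: TP=16, FP=0+4+5=9, FN=0+0+1=1 → 32/42 = 0.7619
  2: TP=4, FP=2+0+3=5, FN=3+4+0=7 → 8/20 = 0.4000
  3: TP=11, FP=0+1+0=1, FN=2+5+3=10 → 22/33 = 0.6667
Macro-F1 score = mean = (0.8205 + 0.7619 + 0.4000 + 0.6667) / 4 = 0.662

0.662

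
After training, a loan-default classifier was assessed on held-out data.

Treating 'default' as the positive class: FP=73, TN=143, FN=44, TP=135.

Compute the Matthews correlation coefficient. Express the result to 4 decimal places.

0.4150

MCC = (TP·TN − FP·FN) / √((TP+FP)(TP+FN)(TN+FP)(TN+FN))
Numerator = 135·143 − 73·44 = 16093
Denominator = √(208·179·216·187) = √1503874944 = 38779.8265
MCC = 16093 / 38779.8265 = 0.4150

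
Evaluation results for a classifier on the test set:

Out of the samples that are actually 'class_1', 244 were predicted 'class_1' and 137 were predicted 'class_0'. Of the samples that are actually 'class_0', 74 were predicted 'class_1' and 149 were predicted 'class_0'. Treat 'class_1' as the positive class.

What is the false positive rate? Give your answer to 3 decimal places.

FPR = FP/(FP+TN) = 74/(74+149) = 0.332

0.332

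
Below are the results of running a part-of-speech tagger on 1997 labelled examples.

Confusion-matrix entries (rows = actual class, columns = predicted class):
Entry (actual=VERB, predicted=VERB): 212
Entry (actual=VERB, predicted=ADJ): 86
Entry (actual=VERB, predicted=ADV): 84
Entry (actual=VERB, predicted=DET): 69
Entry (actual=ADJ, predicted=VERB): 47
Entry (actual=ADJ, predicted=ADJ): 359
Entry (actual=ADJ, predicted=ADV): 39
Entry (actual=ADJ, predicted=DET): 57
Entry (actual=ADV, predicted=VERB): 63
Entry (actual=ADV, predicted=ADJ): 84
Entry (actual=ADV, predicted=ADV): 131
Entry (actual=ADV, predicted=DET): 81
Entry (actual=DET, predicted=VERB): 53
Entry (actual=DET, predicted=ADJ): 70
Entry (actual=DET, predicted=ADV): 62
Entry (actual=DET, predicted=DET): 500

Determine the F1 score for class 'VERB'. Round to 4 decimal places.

0.5133

F1 score = 2·TP/(2·TP+FP+FN).
VERB: TP=212, FP=47+63+53=163, FN=86+84+69=239 → 424/826 = 0.51332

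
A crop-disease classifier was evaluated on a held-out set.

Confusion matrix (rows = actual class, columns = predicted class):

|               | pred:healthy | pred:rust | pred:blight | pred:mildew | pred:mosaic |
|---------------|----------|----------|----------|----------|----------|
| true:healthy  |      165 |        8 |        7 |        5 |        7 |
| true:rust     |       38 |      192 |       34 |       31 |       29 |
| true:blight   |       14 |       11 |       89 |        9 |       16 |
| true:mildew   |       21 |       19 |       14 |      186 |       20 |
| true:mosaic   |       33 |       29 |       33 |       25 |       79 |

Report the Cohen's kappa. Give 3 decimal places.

Observed agreement pₒ = trace/N = 711/1114 = 0.6382
Expected agreement pₑ = Σ (rowᵢ·colᵢ)/N² = (192·271 + 324·259 + 139·177 + 260·256 + 199·151)/1114² = 0.2072
κ = (pₒ − pₑ)/(1 − pₑ) = (0.6382 − 0.2072)/(1 − 0.2072) = 0.544

0.544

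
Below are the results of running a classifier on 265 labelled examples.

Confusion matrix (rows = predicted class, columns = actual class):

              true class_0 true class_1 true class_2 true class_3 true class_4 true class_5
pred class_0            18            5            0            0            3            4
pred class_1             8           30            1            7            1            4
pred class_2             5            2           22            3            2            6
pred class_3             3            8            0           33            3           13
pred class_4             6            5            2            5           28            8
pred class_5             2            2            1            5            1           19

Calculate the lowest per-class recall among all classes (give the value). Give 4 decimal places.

0.3519

Per-class recall (TP/(TP+FN)):
  class_0: TP=18, FN=8+5+3+6+2=24 → 18/42 = 0.42857
  class_1: TP=30, FN=5+2+8+5+2=22 → 30/52 = 0.57692
  class_2: TP=22, FN=0+1+0+2+1=4 → 22/26 = 0.84615
  class_3: TP=33, FN=0+7+3+5+5=20 → 33/53 = 0.62264
  class_4: TP=28, FN=3+1+2+3+1=10 → 28/38 = 0.73684
  class_5: TP=19, FN=4+4+6+13+8=35 → 19/54 = 0.35185
Lowest is class 'class_5' with recall = 0.3519.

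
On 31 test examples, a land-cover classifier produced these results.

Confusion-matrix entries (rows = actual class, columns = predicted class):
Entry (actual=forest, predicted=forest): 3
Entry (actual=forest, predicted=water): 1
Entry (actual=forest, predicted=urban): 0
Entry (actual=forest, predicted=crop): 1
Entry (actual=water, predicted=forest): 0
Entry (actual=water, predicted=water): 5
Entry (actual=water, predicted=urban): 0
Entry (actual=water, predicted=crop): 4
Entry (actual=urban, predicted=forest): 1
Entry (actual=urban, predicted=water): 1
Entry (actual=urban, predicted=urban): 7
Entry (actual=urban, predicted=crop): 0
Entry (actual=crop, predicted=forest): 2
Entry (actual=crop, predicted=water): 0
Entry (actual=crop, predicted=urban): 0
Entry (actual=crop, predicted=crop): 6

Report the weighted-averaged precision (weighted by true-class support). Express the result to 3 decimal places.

0.719

Per-class precision (TP/(TP+FP)):
  forest: TP=3, FP=0+1+2=3 → 3/6 = 0.5000
  water: TP=5, FP=1+1+0=2 → 5/7 = 0.7143
  urban: TP=7, FP=0+0+0=0 → 7/7 = 1.0000
  crop: TP=6, FP=1+4+0=5 → 6/11 = 0.5455
Weighted-precision = Σ (supportᵢ/N)·precisionᵢ with N=31: (5/31)·0.5000 + (9/31)·0.7143 + (9/31)·1.0000 + (8/31)·0.5455 = 0.719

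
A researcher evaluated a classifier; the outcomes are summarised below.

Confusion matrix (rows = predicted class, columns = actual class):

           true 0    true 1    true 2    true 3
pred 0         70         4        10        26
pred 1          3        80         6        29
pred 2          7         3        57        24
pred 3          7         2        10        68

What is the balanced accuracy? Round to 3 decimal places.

0.713

Balanced accuracy = mean of per-class recall.
  0: recall = 70/87 = 0.8046
  1: recall = 80/89 = 0.8989
  2: recall = 57/83 = 0.6867
  3: recall = 68/147 = 0.4626
Mean = (0.8046 + 0.8989 + 0.6867 + 0.4626) / 4 = 0.713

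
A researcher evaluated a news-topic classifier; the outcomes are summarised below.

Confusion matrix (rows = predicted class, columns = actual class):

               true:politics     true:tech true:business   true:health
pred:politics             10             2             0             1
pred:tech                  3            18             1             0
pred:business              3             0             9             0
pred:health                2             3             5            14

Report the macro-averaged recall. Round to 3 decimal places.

Per-class recall (TP/(TP+FN)):
  politics: TP=10, FN=3+3+2=8 → 10/18 = 0.5556
  tech: TP=18, FN=2+0+3=5 → 18/23 = 0.7826
  business: TP=9, FN=0+1+5=6 → 9/15 = 0.6000
  health: TP=14, FN=1+0+0=1 → 14/15 = 0.9333
Macro-recall = mean = (0.5556 + 0.7826 + 0.6000 + 0.9333) / 4 = 0.718

0.718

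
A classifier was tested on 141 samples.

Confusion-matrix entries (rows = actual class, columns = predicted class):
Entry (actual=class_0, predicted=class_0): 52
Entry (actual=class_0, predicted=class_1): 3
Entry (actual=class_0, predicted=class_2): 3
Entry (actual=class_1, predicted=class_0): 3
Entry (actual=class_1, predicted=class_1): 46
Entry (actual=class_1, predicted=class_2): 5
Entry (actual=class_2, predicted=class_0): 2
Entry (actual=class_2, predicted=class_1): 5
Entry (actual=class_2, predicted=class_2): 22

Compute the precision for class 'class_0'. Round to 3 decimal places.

One-vs-rest for 'class_0': TP = diagonal; FP = other classes predicted 'class_0'; FN = 'class_0' predicted as other.
precision = TP/(TP+FP).
class_0: TP=52, FP=3+2=5 → 52/57 = 0.9123

0.912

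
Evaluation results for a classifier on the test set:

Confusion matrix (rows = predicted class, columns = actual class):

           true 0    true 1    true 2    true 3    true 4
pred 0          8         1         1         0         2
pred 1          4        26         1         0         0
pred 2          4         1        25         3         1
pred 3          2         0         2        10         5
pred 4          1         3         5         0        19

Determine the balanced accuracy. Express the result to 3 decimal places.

Balanced accuracy = mean of per-class recall.
  0: recall = 8/19 = 0.4211
  1: recall = 26/31 = 0.8387
  2: recall = 25/34 = 0.7353
  3: recall = 10/13 = 0.7692
  4: recall = 19/27 = 0.7037
Mean = (0.4211 + 0.8387 + 0.7353 + 0.7692 + 0.7037) / 5 = 0.694

0.694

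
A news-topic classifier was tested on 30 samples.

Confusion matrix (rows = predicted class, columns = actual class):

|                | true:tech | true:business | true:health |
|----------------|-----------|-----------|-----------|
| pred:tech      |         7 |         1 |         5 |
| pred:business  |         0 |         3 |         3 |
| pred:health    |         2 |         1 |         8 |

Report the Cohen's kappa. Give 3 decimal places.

0.376

Observed agreement pₒ = trace/N = 18/30 = 0.6000
Expected agreement pₑ = Σ (rowᵢ·colᵢ)/N² = (9·13 + 5·6 + 16·11)/30² = 0.3589
κ = (pₒ − pₑ)/(1 − pₑ) = (0.6000 − 0.3589)/(1 − 0.3589) = 0.376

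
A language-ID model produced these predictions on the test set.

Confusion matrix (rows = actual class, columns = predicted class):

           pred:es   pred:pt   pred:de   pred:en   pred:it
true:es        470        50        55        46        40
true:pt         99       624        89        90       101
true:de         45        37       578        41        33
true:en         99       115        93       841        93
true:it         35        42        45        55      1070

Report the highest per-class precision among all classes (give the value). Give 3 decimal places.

Per-class precision (TP/(TP+FP)):
  es: TP=470, FP=99+45+99+35=278 → 470/748 = 0.6283
  pt: TP=624, FP=50+37+115+42=244 → 624/868 = 0.7189
  de: TP=578, FP=55+89+93+45=282 → 578/860 = 0.6721
  en: TP=841, FP=46+90+41+55=232 → 841/1073 = 0.7838
  it: TP=1070, FP=40+101+33+93=267 → 1070/1337 = 0.8003
Highest is class 'it' with precision = 0.800.

0.800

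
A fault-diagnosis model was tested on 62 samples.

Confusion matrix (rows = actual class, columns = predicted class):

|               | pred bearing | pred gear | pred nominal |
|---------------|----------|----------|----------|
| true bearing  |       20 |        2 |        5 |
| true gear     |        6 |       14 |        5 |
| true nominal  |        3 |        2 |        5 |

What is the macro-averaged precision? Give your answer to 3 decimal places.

Per-class precision (TP/(TP+FP)):
  bearing: TP=20, FP=6+3=9 → 20/29 = 0.6897
  gear: TP=14, FP=2+2=4 → 14/18 = 0.7778
  nominal: TP=5, FP=5+5=10 → 5/15 = 0.3333
Macro-precision = mean = (0.6897 + 0.7778 + 0.3333) / 3 = 0.600

0.600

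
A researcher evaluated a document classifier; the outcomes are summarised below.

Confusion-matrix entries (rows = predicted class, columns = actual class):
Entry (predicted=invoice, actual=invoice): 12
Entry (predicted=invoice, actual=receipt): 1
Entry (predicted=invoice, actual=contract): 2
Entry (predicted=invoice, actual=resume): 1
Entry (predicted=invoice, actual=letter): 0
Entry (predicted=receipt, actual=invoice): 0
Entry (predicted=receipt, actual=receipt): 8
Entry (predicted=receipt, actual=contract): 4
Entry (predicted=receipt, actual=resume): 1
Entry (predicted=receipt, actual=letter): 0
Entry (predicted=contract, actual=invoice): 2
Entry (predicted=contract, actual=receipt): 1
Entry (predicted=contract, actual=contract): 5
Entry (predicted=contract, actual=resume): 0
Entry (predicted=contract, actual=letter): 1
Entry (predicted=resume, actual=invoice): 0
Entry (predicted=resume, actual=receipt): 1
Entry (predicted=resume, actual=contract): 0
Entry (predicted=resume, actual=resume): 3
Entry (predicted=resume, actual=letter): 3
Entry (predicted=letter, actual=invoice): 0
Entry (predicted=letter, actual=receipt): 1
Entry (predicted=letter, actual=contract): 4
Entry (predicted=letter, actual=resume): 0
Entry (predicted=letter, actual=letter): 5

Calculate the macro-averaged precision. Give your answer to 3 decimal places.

0.570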